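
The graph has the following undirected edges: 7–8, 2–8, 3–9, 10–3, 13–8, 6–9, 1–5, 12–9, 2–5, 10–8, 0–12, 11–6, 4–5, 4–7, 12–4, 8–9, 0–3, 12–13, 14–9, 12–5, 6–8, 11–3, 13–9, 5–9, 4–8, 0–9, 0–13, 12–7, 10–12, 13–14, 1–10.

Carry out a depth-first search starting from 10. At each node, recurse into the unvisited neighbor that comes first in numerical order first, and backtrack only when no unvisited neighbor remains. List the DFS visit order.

Visit 10
10 → 1
1 → 5
5 → 2
2 → 8
8 → 4
4 → 7
7 → 12
12 → 0
0 → 3
3 → 9
9 → 6
6 → 11
9 → 13
13 → 14

10 → 1 → 5 → 2 → 8 → 4 → 7 → 12 → 0 → 3 → 9 → 6 → 11 → 13 → 14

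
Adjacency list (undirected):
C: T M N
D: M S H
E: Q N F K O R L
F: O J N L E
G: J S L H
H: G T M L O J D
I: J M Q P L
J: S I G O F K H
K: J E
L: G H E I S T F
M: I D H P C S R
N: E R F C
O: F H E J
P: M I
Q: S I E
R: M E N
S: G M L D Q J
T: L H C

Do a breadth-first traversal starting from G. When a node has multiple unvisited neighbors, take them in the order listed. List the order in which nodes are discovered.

G, J, S, L, H, I, O, F, K, M, D, Q, E, T, P, N, C, R

Visit G; enqueue J, S, L, H → queue [J, S, L, H]
Visit J; enqueue I, O, F, K → queue [S, L, H, I, O, F, K]
Visit S; enqueue M, D, Q → queue [L, H, I, O, F, K, M, D, Q]
Visit L; enqueue E, T → queue [H, I, O, F, K, M, D, Q, E, T]
Visit H → queue [I, O, F, K, M, D, Q, E, T]
Visit I; enqueue P → queue [O, F, K, M, D, Q, E, T, P]
Visit O → queue [F, K, M, D, Q, E, T, P]
Visit F; enqueue N → queue [K, M, D, Q, E, T, P, N]
Visit K → queue [M, D, Q, E, T, P, N]
Visit M; enqueue C, R → queue [D, Q, E, T, P, N, C, R]
Visit D → queue [Q, E, T, P, N, C, R]
Visit Q → queue [E, T, P, N, C, R]
Visit E → queue [T, P, N, C, R]
Visit T → queue [P, N, C, R]
Visit P → queue [N, C, R]
Visit N → queue [C, R]
Visit C → queue [R]
Visit R → queue []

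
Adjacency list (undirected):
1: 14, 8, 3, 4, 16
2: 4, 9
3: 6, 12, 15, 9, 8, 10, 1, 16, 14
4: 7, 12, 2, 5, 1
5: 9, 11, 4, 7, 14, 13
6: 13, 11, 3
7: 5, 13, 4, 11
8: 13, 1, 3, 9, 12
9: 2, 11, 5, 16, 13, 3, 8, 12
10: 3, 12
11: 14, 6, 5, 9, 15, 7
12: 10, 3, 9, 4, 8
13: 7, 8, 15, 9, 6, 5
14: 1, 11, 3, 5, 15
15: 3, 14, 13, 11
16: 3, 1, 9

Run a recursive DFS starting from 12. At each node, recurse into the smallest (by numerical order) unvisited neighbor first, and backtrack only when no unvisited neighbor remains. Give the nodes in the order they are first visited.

12, 3, 1, 4, 2, 9, 5, 7, 11, 6, 13, 8, 15, 14, 16, 10

Visit 12
12 → 3
3 → 1
1 → 4
4 → 2
2 → 9
9 → 5
5 → 7
7 → 11
11 → 6
6 → 13
13 → 8
13 → 15
15 → 14
9 → 16
3 → 10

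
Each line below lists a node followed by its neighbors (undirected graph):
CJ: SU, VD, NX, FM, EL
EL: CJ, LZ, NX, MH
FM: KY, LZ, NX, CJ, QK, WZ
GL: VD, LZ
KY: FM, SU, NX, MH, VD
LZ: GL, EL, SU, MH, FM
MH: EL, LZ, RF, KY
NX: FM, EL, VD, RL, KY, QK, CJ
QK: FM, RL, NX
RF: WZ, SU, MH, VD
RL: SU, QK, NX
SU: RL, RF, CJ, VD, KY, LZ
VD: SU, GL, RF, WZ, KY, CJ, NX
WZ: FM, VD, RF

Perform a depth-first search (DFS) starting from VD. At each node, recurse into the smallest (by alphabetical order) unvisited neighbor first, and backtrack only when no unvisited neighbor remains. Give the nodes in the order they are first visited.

Visit VD
VD → CJ
CJ → EL
EL → LZ
LZ → FM
FM → KY
KY → MH
MH → RF
RF → SU
SU → RL
RL → NX
NX → QK
RF → WZ
LZ → GL

VD -> CJ -> EL -> LZ -> FM -> KY -> MH -> RF -> SU -> RL -> NX -> QK -> WZ -> GL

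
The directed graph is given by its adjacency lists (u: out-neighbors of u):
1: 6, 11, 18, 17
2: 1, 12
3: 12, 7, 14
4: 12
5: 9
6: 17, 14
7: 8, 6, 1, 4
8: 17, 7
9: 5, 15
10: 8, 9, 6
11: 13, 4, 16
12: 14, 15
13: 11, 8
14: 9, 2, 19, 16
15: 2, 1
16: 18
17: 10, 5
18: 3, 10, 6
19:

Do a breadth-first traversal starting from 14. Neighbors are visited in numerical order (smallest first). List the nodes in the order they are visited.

Visit 14; enqueue 2, 9, 16, 19 → queue [2, 9, 16, 19]
Visit 2; enqueue 1, 12 → queue [9, 16, 19, 1, 12]
Visit 9; enqueue 5, 15 → queue [16, 19, 1, 12, 5, 15]
Visit 16; enqueue 18 → queue [19, 1, 12, 5, 15, 18]
Visit 19 → queue [1, 12, 5, 15, 18]
Visit 1; enqueue 6, 11, 17 → queue [12, 5, 15, 18, 6, 11, 17]
Visit 12 → queue [5, 15, 18, 6, 11, 17]
Visit 5 → queue [15, 18, 6, 11, 17]
Visit 15 → queue [18, 6, 11, 17]
Visit 18; enqueue 3, 10 → queue [6, 11, 17, 3, 10]
Visit 6 → queue [11, 17, 3, 10]
Visit 11; enqueue 4, 13 → queue [17, 3, 10, 4, 13]
Visit 17 → queue [3, 10, 4, 13]
Visit 3; enqueue 7 → queue [10, 4, 13, 7]
Visit 10; enqueue 8 → queue [4, 13, 7, 8]
Visit 4 → queue [13, 7, 8]
Visit 13 → queue [7, 8]
Visit 7 → queue [8]
Visit 8 → queue []

14 -> 2 -> 9 -> 16 -> 19 -> 1 -> 12 -> 5 -> 15 -> 18 -> 6 -> 11 -> 17 -> 3 -> 10 -> 4 -> 13 -> 7 -> 8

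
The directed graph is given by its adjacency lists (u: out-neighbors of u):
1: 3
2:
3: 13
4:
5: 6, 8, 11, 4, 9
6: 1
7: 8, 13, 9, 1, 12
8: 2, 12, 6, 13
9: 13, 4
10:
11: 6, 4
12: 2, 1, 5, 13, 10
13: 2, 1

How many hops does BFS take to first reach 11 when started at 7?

3

Level 0: 7
Level 1: 1, 8, 9, 12, 13
Level 2: 2, 3, 4, 5, 6, 10
Level 3: 11
11 first appears at level 3.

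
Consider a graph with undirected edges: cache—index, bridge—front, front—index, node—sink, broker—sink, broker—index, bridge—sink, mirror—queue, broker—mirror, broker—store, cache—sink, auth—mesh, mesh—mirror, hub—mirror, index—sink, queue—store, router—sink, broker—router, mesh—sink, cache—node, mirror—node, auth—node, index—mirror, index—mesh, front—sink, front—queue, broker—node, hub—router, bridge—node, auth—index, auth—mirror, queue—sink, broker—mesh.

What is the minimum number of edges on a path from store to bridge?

3

Level 0: store
Level 1: broker, queue
Level 2: front, index, mesh, mirror, node, router, sink
Level 3: auth, bridge, cache, hub
bridge first appears at level 3.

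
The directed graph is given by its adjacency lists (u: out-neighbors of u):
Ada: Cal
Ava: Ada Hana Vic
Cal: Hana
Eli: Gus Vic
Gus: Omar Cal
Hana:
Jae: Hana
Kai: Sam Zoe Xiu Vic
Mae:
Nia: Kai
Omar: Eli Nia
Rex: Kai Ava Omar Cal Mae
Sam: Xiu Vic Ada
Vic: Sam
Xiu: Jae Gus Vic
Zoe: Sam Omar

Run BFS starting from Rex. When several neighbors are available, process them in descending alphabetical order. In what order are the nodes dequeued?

Visit Rex; enqueue Omar, Mae, Kai, Cal, Ava → queue [Omar, Mae, Kai, Cal, Ava]
Visit Omar; enqueue Nia, Eli → queue [Mae, Kai, Cal, Ava, Nia, Eli]
Visit Mae → queue [Kai, Cal, Ava, Nia, Eli]
Visit Kai; enqueue Zoe, Xiu, Vic, Sam → queue [Cal, Ava, Nia, Eli, Zoe, Xiu, Vic, Sam]
Visit Cal; enqueue Hana → queue [Ava, Nia, Eli, Zoe, Xiu, Vic, Sam, Hana]
Visit Ava; enqueue Ada → queue [Nia, Eli, Zoe, Xiu, Vic, Sam, Hana, Ada]
Visit Nia → queue [Eli, Zoe, Xiu, Vic, Sam, Hana, Ada]
Visit Eli; enqueue Gus → queue [Zoe, Xiu, Vic, Sam, Hana, Ada, Gus]
Visit Zoe → queue [Xiu, Vic, Sam, Hana, Ada, Gus]
Visit Xiu; enqueue Jae → queue [Vic, Sam, Hana, Ada, Gus, Jae]
Visit Vic → queue [Sam, Hana, Ada, Gus, Jae]
Visit Sam → queue [Hana, Ada, Gus, Jae]
Visit Hana → queue [Ada, Gus, Jae]
Visit Ada → queue [Gus, Jae]
Visit Gus → queue [Jae]
Visit Jae → queue []

Rex, Omar, Mae, Kai, Cal, Ava, Nia, Eli, Zoe, Xiu, Vic, Sam, Hana, Ada, Gus, Jae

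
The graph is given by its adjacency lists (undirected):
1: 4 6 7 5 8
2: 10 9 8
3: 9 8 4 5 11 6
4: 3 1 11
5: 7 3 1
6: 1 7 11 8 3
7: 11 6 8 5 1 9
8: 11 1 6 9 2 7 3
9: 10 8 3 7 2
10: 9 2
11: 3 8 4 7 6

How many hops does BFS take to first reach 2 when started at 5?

3

Level 0: 5
Level 1: 1, 3, 7
Level 2: 4, 6, 8, 9, 11
Level 3: 2, 10
2 first appears at level 3.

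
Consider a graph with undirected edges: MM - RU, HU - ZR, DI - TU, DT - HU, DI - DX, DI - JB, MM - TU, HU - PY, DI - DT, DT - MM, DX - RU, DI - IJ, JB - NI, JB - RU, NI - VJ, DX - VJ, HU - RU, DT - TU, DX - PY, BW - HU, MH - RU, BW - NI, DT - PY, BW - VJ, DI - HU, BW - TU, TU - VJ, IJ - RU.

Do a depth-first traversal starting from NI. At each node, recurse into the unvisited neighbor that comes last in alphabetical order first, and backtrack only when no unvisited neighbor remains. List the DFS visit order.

NI VJ TU MM RU MH JB DI IJ HU ZR PY DX DT BW

Visit NI
NI → VJ
VJ → TU
TU → MM
MM → RU
RU → MH
RU → JB
JB → DI
DI → IJ
DI → HU
HU → ZR
HU → PY
PY → DX
PY → DT
HU → BW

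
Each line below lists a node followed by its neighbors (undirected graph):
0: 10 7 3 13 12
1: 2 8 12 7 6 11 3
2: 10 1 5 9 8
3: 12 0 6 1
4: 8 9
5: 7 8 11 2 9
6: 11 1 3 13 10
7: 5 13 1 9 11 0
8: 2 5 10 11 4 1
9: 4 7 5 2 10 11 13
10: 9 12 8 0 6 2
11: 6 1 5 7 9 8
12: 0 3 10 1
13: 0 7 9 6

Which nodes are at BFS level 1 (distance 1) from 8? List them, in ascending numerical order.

1, 2, 4, 5, 10, 11

Level 0: 8
Level 1: 1, 2, 4, 5, 10, 11
Level 2: 0, 3, 6, 7, 9, 12
Level 3: 13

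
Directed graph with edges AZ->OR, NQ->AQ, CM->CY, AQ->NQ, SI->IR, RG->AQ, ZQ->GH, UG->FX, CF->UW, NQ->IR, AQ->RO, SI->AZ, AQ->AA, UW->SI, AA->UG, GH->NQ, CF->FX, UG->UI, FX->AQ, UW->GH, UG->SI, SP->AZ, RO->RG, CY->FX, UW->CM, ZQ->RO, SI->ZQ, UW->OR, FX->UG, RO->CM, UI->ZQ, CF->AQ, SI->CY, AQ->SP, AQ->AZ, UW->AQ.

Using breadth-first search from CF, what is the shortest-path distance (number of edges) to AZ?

2

Level 0: CF
Level 1: AQ, FX, UW
Level 2: AA, AZ, CM, GH, NQ, OR, RO, SI, SP, UG
Level 3: CY, IR, RG, UI, ZQ
AZ first appears at level 2.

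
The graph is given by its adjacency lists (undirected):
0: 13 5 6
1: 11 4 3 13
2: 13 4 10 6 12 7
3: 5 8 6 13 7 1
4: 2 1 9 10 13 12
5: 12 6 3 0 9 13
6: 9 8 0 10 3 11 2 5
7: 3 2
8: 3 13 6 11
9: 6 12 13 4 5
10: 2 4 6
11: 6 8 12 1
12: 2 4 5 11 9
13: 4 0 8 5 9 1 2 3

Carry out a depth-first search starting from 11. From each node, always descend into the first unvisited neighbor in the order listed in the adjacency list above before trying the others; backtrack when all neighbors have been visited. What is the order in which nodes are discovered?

11 -> 6 -> 9 -> 12 -> 2 -> 13 -> 4 -> 1 -> 3 -> 5 -> 0 -> 8 -> 7 -> 10

Visit 11
11 → 6
6 → 9
9 → 12
12 → 2
2 → 13
13 → 4
4 → 1
1 → 3
3 → 5
5 → 0
3 → 8
3 → 7
4 → 10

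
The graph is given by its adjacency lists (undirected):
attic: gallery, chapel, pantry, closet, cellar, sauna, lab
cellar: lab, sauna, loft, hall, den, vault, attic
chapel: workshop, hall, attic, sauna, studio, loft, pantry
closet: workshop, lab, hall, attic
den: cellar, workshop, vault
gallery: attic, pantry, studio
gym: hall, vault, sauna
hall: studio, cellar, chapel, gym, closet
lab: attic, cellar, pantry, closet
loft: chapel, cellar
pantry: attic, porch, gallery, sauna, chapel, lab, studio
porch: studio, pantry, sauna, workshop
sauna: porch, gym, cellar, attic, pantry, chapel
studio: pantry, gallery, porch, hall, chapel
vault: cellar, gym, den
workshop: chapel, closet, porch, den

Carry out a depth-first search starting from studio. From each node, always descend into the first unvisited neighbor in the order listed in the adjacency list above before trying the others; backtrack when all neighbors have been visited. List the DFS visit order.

studio pantry attic gallery chapel workshop closet lab cellar sauna porch gym hall vault den loft

Visit studio
studio → pantry
pantry → attic
attic → gallery
attic → chapel
chapel → workshop
workshop → closet
closet → lab
lab → cellar
cellar → sauna
sauna → porch
sauna → gym
gym → hall
gym → vault
vault → den
cellar → loft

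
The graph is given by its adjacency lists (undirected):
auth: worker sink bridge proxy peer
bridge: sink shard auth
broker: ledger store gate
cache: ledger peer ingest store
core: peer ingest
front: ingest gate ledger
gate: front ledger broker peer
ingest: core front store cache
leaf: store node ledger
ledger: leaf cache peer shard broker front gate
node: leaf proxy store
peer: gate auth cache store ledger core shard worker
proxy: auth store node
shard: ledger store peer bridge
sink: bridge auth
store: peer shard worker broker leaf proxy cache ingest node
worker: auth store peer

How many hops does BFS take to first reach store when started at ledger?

2

Level 0: ledger
Level 1: broker, cache, front, gate, leaf, peer, shard
Level 2: auth, bridge, core, ingest, node, store, worker
Level 3: proxy, sink
store first appears at level 2.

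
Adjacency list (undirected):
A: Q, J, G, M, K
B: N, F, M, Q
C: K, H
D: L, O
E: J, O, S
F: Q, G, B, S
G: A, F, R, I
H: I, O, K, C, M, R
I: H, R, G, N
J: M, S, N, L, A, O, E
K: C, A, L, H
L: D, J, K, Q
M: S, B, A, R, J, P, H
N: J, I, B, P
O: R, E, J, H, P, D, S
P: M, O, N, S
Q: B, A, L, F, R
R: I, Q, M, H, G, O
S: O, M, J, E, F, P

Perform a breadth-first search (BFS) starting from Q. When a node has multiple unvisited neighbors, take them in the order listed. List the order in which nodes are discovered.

Q, B, A, L, F, R, N, M, J, G, K, D, S, I, H, O, P, E, C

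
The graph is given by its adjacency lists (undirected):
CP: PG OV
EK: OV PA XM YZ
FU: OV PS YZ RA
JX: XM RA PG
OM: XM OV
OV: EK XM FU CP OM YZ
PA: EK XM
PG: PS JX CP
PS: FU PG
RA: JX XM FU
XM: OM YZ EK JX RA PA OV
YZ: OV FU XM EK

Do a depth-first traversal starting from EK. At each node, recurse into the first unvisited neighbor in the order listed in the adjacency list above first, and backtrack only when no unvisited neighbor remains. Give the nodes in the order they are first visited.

EK -> OV -> XM -> OM -> YZ -> FU -> PS -> PG -> JX -> RA -> CP -> PA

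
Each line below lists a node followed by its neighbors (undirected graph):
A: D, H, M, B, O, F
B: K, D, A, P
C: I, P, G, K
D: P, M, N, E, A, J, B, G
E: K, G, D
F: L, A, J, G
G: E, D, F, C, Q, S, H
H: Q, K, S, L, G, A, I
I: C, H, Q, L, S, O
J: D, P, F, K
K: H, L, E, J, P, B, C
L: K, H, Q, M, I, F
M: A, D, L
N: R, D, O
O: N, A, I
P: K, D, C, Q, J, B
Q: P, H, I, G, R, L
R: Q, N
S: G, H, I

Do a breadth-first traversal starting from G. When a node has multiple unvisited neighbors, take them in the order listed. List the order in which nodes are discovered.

Visit G; enqueue E, D, F, C, Q, S, H → queue [E, D, F, C, Q, S, H]
Visit E; enqueue K → queue [D, F, C, Q, S, H, K]
Visit D; enqueue P, M, N, A, J, B → queue [F, C, Q, S, H, K, P, M, N, A, J, B]
Visit F; enqueue L → queue [C, Q, S, H, K, P, M, N, A, J, B, L]
Visit C; enqueue I → queue [Q, S, H, K, P, M, N, A, J, B, L, I]
Visit Q; enqueue R → queue [S, H, K, P, M, N, A, J, B, L, I, R]
Visit S → queue [H, K, P, M, N, A, J, B, L, I, R]
Visit H → queue [K, P, M, N, A, J, B, L, I, R]
Visit K → queue [P, M, N, A, J, B, L, I, R]
Visit P → queue [M, N, A, J, B, L, I, R]
Visit M → queue [N, A, J, B, L, I, R]
Visit N; enqueue O → queue [A, J, B, L, I, R, O]
Visit A → queue [J, B, L, I, R, O]
Visit J → queue [B, L, I, R, O]
Visit B → queue [L, I, R, O]
Visit L → queue [I, R, O]
Visit I → queue [R, O]
Visit R → queue [O]
Visit O → queue []

G, E, D, F, C, Q, S, H, K, P, M, N, A, J, B, L, I, R, O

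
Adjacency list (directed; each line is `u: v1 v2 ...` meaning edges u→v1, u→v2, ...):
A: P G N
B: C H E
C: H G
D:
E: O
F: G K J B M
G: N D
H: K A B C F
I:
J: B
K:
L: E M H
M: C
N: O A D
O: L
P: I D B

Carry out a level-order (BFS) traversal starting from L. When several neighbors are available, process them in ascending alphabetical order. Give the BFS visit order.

Visit L; enqueue E, H, M → queue [E, H, M]
Visit E; enqueue O → queue [H, M, O]
Visit H; enqueue A, B, C, F, K → queue [M, O, A, B, C, F, K]
Visit M → queue [O, A, B, C, F, K]
Visit O → queue [A, B, C, F, K]
Visit A; enqueue G, N, P → queue [B, C, F, K, G, N, P]
Visit B → queue [C, F, K, G, N, P]
Visit C → queue [F, K, G, N, P]
Visit F; enqueue J → queue [K, G, N, P, J]
Visit K → queue [G, N, P, J]
Visit G; enqueue D → queue [N, P, J, D]
Visit N → queue [P, J, D]
Visit P; enqueue I → queue [J, D, I]
Visit J → queue [D, I]
Visit D → queue [I]
Visit I → queue []

L, E, H, M, O, A, B, C, F, K, G, N, P, J, D, I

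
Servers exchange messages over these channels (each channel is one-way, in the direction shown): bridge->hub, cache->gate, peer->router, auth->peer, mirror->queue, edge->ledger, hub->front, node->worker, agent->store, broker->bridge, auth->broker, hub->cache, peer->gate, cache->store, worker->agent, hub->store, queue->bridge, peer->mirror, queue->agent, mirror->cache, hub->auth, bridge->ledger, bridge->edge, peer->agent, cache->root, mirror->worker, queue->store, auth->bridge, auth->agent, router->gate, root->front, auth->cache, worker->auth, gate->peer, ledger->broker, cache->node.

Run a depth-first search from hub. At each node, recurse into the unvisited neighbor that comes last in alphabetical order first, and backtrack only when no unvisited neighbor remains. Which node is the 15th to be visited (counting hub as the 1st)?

Visit hub
hub → store
hub → front
hub → cache
cache → root
cache → node
node → worker
worker → auth
auth → peer
peer → router
router → gate
peer → mirror
mirror → queue
queue → bridge
bridge → ledger
ledger → broker
bridge → edge
queue → agent

Visit order: hub, store, front, cache, root, node, worker, auth, peer, router, gate, mirror, queue, bridge, ledger, broker, edge, agent

ledger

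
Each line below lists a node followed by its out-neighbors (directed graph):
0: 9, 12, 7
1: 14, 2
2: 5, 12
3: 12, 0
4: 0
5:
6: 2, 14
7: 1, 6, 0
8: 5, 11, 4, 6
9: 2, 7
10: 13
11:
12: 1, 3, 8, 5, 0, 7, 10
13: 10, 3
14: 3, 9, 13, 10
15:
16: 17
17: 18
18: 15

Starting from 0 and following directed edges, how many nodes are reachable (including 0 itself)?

15

BFS from 0 visits: 0, 12, 9, 7, 10, 8, 5, 3, 1, 2, 6, 13, 11, 4, 14
Reachable nodes: 15 of 19 total.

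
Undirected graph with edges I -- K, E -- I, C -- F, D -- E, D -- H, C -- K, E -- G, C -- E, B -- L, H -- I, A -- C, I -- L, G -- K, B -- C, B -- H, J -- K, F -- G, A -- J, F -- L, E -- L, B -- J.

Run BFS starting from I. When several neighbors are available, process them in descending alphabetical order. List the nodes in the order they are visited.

I -> L -> K -> H -> E -> F -> B -> J -> G -> C -> D -> A

Visit I; enqueue L, K, H, E → queue [L, K, H, E]
Visit L; enqueue F, B → queue [K, H, E, F, B]
Visit K; enqueue J, G, C → queue [H, E, F, B, J, G, C]
Visit H; enqueue D → queue [E, F, B, J, G, C, D]
Visit E → queue [F, B, J, G, C, D]
Visit F → queue [B, J, G, C, D]
Visit B → queue [J, G, C, D]
Visit J; enqueue A → queue [G, C, D, A]
Visit G → queue [C, D, A]
Visit C → queue [D, A]
Visit D → queue [A]
Visit A → queue []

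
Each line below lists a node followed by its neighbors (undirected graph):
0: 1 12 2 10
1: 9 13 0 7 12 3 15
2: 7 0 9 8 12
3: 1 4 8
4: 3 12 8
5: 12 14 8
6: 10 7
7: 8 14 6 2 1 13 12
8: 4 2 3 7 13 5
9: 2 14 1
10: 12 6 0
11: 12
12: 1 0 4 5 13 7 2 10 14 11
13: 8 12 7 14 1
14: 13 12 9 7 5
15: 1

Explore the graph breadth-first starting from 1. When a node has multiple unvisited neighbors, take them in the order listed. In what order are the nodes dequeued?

1 → 9 → 13 → 0 → 7 → 12 → 3 → 15 → 2 → 14 → 8 → 10 → 6 → 4 → 5 → 11

Visit 1; enqueue 9, 13, 0, 7, 12, 3, 15 → queue [9, 13, 0, 7, 12, 3, 15]
Visit 9; enqueue 2, 14 → queue [13, 0, 7, 12, 3, 15, 2, 14]
Visit 13; enqueue 8 → queue [0, 7, 12, 3, 15, 2, 14, 8]
Visit 0; enqueue 10 → queue [7, 12, 3, 15, 2, 14, 8, 10]
Visit 7; enqueue 6 → queue [12, 3, 15, 2, 14, 8, 10, 6]
Visit 12; enqueue 4, 5, 11 → queue [3, 15, 2, 14, 8, 10, 6, 4, 5, 11]
Visit 3 → queue [15, 2, 14, 8, 10, 6, 4, 5, 11]
Visit 15 → queue [2, 14, 8, 10, 6, 4, 5, 11]
Visit 2 → queue [14, 8, 10, 6, 4, 5, 11]
Visit 14 → queue [8, 10, 6, 4, 5, 11]
Visit 8 → queue [10, 6, 4, 5, 11]
Visit 10 → queue [6, 4, 5, 11]
Visit 6 → queue [4, 5, 11]
Visit 4 → queue [5, 11]
Visit 5 → queue [11]
Visit 11 → queue []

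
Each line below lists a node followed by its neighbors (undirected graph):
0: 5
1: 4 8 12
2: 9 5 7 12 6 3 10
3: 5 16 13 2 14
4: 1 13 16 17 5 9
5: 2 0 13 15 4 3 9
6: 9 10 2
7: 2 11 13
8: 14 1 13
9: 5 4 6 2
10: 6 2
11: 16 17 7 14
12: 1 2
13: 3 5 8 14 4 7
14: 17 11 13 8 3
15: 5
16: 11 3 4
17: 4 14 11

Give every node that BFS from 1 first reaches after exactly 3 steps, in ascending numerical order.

0, 3, 6, 7, 10, 11, 15

Level 0: 1
Level 1: 4, 8, 12
Level 2: 2, 5, 9, 13, 14, 16, 17
Level 3: 0, 3, 6, 7, 10, 11, 15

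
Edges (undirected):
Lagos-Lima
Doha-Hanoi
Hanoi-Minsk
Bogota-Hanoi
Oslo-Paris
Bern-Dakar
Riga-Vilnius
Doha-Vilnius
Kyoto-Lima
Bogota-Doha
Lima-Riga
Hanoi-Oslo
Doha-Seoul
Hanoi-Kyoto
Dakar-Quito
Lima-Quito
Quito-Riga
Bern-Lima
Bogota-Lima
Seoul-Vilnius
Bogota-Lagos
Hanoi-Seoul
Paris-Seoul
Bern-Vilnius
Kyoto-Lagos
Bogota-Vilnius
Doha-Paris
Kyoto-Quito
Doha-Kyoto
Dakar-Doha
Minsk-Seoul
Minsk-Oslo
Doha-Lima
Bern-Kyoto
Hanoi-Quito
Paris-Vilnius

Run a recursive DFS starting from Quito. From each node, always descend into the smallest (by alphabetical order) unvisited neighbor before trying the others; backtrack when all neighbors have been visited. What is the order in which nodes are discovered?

Visit Quito
Quito → Dakar
Dakar → Bern
Bern → Kyoto
Kyoto → Doha
Doha → Bogota
Bogota → Hanoi
Hanoi → Minsk
Minsk → Oslo
Oslo → Paris
Paris → Seoul
Seoul → Vilnius
Vilnius → Riga
Riga → Lima
Lima → Lagos

Quito Dakar Bern Kyoto Doha Bogota Hanoi Minsk Oslo Paris Seoul Vilnius Riga Lima Lagos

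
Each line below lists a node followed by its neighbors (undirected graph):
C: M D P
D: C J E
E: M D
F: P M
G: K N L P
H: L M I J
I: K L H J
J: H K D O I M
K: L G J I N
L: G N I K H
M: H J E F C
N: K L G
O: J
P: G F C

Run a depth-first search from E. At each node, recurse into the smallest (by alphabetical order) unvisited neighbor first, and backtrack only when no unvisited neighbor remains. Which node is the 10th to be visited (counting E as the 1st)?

H

Visit E
E → D
D → C
C → M
M → F
F → P
P → G
G → K
K → I
I → H
H → J
J → O
H → L
L → N

Visit order: E, D, C, M, F, P, G, K, I, H, J, O, L, N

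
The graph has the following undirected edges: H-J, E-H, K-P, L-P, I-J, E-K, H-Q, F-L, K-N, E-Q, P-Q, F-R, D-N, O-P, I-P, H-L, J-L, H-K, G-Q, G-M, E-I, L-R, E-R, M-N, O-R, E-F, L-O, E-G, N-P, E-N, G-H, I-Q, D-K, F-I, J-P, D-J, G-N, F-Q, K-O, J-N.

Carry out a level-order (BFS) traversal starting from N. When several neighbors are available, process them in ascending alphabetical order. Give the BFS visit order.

Visit N; enqueue D, E, G, J, K, M, P → queue [D, E, G, J, K, M, P]
Visit D → queue [E, G, J, K, M, P]
Visit E; enqueue F, H, I, Q, R → queue [G, J, K, M, P, F, H, I, Q, R]
Visit G → queue [J, K, M, P, F, H, I, Q, R]
Visit J; enqueue L → queue [K, M, P, F, H, I, Q, R, L]
Visit K; enqueue O → queue [M, P, F, H, I, Q, R, L, O]
Visit M → queue [P, F, H, I, Q, R, L, O]
Visit P → queue [F, H, I, Q, R, L, O]
Visit F → queue [H, I, Q, R, L, O]
Visit H → queue [I, Q, R, L, O]
Visit I → queue [Q, R, L, O]
Visit Q → queue [R, L, O]
Visit R → queue [L, O]
Visit L → queue [O]
Visit O → queue []

N → D → E → G → J → K → M → P → F → H → I → Q → R → L → O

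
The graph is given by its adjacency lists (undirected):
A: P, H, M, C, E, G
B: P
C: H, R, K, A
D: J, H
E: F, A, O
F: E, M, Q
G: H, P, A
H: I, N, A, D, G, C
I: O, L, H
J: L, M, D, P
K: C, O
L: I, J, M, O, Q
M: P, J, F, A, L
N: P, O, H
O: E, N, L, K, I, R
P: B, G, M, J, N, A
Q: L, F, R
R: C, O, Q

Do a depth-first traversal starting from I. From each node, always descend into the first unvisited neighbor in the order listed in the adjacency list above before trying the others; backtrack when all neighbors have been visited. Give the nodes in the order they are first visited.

I → O → E → F → M → P → B → G → H → N → A → C → R → Q → L → J → D → K

Visit I
I → O
O → E
E → F
F → M
M → P
P → B
P → G
G → H
H → N
H → A
A → C
C → R
R → Q
Q → L
L → J
J → D
C → K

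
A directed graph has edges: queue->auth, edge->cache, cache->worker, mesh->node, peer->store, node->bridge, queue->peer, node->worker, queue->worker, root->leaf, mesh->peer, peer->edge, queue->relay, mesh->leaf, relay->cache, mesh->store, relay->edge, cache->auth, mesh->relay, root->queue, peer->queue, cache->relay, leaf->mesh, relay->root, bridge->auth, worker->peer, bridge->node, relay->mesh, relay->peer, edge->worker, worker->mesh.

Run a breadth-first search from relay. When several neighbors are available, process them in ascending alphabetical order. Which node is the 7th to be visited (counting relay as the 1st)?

auth

Visit relay; enqueue cache, edge, mesh, peer, root → queue [cache, edge, mesh, peer, root]
Visit cache; enqueue auth, worker → queue [edge, mesh, peer, root, auth, worker]
Visit edge → queue [mesh, peer, root, auth, worker]
Visit mesh; enqueue leaf, node, store → queue [peer, root, auth, worker, leaf, node, store]
Visit peer; enqueue queue → queue [root, auth, worker, leaf, node, store, queue]
Visit root → queue [auth, worker, leaf, node, store, queue]
Visit auth → queue [worker, leaf, node, store, queue]
Visit worker → queue [leaf, node, store, queue]
Visit leaf → queue [node, store, queue]
Visit node; enqueue bridge → queue [store, queue, bridge]
Visit store → queue [queue, bridge]
Visit queue → queue [bridge]
Visit bridge → queue []

Visit order: relay, cache, edge, mesh, peer, root, auth, worker, leaf, node, store, queue, bridge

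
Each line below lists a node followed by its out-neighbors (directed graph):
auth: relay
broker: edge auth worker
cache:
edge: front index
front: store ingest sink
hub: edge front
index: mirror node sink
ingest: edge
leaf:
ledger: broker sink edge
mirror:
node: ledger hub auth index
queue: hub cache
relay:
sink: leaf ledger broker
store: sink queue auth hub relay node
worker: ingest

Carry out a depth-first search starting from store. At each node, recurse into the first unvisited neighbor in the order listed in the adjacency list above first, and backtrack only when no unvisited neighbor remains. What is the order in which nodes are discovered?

Visit store
store → sink
sink → leaf
sink → ledger
ledger → broker
broker → edge
edge → front
front → ingest
edge → index
index → mirror
index → node
node → hub
node → auth
auth → relay
broker → worker
store → queue
queue → cache

store, sink, leaf, ledger, broker, edge, front, ingest, index, mirror, node, hub, auth, relay, worker, queue, cache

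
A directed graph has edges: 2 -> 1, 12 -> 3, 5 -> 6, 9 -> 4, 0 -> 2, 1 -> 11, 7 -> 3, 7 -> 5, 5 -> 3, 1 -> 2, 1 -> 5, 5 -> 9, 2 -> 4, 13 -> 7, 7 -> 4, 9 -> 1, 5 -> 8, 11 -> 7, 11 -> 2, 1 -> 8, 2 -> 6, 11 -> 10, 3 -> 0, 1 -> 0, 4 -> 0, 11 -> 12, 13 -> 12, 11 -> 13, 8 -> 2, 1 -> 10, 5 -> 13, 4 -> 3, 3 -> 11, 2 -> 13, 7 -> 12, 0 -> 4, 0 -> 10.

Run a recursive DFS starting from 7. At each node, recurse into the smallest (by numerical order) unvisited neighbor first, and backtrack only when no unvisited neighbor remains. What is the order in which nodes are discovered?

Visit 7
7 → 3
3 → 0
0 → 2
2 → 1
1 → 5
5 → 6
5 → 8
5 → 9
9 → 4
5 → 13
13 → 12
1 → 10
1 → 11

7, 3, 0, 2, 1, 5, 6, 8, 9, 4, 13, 12, 10, 11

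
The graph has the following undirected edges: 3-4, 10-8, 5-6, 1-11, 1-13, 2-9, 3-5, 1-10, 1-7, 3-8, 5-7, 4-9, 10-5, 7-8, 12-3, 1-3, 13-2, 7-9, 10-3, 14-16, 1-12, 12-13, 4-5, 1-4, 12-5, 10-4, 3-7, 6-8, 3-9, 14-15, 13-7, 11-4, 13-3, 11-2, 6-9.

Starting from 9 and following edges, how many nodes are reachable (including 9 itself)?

13

BFS from 9 visits: 9, 2, 3, 4, 6, 7, 11, 13, 1, 5, 8, 10, 12
Reachable nodes: 13 of 16 total.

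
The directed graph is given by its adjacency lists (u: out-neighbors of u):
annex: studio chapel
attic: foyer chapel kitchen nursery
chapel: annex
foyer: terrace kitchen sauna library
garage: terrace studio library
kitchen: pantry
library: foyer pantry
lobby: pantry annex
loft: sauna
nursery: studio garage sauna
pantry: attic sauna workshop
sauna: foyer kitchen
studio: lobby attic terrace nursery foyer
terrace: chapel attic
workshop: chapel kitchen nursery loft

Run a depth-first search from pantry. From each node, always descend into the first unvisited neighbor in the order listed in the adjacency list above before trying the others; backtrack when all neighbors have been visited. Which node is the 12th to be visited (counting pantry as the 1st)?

sauna

Visit pantry
pantry → attic
attic → foyer
foyer → terrace
terrace → chapel
chapel → annex
annex → studio
studio → lobby
studio → nursery
nursery → garage
garage → library
nursery → sauna
sauna → kitchen
pantry → workshop
workshop → loft

Visit order: pantry, attic, foyer, terrace, chapel, annex, studio, lobby, nursery, garage, library, sauna, kitchen, workshop, loft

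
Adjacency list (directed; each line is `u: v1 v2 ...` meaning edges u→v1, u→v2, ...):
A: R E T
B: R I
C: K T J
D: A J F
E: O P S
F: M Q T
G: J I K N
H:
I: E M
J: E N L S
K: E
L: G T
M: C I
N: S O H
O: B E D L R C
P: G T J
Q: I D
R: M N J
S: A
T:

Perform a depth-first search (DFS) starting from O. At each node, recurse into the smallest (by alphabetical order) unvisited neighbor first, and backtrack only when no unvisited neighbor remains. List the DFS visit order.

Visit O
O → B
B → I
I → E
E → P
P → G
G → J
J → L
L → T
J → N
N → H
N → S
S → A
A → R
R → M
M → C
C → K
O → D
D → F
F → Q

O B I E P G J L T N H S A R M C K D F Q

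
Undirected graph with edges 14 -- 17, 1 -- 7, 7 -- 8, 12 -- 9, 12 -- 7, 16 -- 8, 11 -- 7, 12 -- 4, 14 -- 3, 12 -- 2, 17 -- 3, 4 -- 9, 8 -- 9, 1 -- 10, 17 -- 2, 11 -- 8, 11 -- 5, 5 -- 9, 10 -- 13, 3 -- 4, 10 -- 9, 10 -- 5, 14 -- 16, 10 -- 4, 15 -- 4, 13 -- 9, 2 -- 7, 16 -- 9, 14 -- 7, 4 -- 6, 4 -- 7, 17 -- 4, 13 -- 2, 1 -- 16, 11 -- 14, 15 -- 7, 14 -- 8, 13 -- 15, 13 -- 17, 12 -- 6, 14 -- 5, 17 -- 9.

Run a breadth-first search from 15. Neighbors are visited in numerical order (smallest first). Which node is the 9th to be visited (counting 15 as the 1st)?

Visit 15; enqueue 4, 7, 13 → queue [4, 7, 13]
Visit 4; enqueue 3, 6, 9, 10, 12, 17 → queue [7, 13, 3, 6, 9, 10, 12, 17]
Visit 7; enqueue 1, 2, 8, 11, 14 → queue [13, 3, 6, 9, 10, 12, 17, 1, 2, 8, 11, 14]
Visit 13 → queue [3, 6, 9, 10, 12, 17, 1, 2, 8, 11, 14]
Visit 3 → queue [6, 9, 10, 12, 17, 1, 2, 8, 11, 14]
Visit 6 → queue [9, 10, 12, 17, 1, 2, 8, 11, 14]
Visit 9; enqueue 5, 16 → queue [10, 12, 17, 1, 2, 8, 11, 14, 5, 16]
Visit 10 → queue [12, 17, 1, 2, 8, 11, 14, 5, 16]
Visit 12 → queue [17, 1, 2, 8, 11, 14, 5, 16]
Visit 17 → queue [1, 2, 8, 11, 14, 5, 16]
Visit 1 → queue [2, 8, 11, 14, 5, 16]
Visit 2 → queue [8, 11, 14, 5, 16]
Visit 8 → queue [11, 14, 5, 16]
Visit 11 → queue [14, 5, 16]
Visit 14 → queue [5, 16]
Visit 5 → queue [16]
Visit 16 → queue []

Visit order: 15, 4, 7, 13, 3, 6, 9, 10, 12, 17, 1, 2, 8, 11, 14, 5, 16

12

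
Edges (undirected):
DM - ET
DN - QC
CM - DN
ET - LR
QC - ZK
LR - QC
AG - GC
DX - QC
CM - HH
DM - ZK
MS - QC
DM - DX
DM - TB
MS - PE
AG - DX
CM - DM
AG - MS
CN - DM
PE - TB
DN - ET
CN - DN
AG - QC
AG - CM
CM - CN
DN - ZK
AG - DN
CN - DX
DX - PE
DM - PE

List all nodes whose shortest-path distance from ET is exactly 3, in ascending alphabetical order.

Level 0: ET
Level 1: DM, DN, LR
Level 2: AG, CM, CN, DX, PE, QC, TB, ZK
Level 3: GC, HH, MS

GC, HH, MS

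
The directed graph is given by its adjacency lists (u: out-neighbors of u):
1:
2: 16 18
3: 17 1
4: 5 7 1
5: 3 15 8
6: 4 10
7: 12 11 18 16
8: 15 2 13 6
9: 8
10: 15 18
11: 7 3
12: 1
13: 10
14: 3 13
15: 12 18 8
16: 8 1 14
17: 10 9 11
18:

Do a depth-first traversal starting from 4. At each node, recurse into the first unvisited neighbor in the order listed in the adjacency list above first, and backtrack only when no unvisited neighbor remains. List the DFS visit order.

Visit 4
4 → 5
5 → 3
3 → 17
17 → 10
10 → 15
15 → 12
12 → 1
15 → 18
15 → 8
8 → 2
2 → 16
16 → 14
14 → 13
8 → 6
17 → 9
17 → 11
11 → 7

4, 5, 3, 17, 10, 15, 12, 1, 18, 8, 2, 16, 14, 13, 6, 9, 11, 7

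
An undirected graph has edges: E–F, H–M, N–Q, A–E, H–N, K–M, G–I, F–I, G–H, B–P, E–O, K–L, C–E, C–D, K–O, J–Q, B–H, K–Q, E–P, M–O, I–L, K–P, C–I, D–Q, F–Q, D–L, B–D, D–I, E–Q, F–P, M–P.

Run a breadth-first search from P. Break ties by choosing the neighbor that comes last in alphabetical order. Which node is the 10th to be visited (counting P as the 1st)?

Visit P; enqueue M, K, F, E, B → queue [M, K, F, E, B]
Visit M; enqueue O, H → queue [K, F, E, B, O, H]
Visit K; enqueue Q, L → queue [F, E, B, O, H, Q, L]
Visit F; enqueue I → queue [E, B, O, H, Q, L, I]
Visit E; enqueue C, A → queue [B, O, H, Q, L, I, C, A]
Visit B; enqueue D → queue [O, H, Q, L, I, C, A, D]
Visit O → queue [H, Q, L, I, C, A, D]
Visit H; enqueue N, G → queue [Q, L, I, C, A, D, N, G]
Visit Q; enqueue J → queue [L, I, C, A, D, N, G, J]
Visit L → queue [I, C, A, D, N, G, J]
Visit I → queue [C, A, D, N, G, J]
Visit C → queue [A, D, N, G, J]
Visit A → queue [D, N, G, J]
Visit D → queue [N, G, J]
Visit N → queue [G, J]
Visit G → queue [J]
Visit J → queue []

Visit order: P, M, K, F, E, B, O, H, Q, L, I, C, A, D, N, G, J

L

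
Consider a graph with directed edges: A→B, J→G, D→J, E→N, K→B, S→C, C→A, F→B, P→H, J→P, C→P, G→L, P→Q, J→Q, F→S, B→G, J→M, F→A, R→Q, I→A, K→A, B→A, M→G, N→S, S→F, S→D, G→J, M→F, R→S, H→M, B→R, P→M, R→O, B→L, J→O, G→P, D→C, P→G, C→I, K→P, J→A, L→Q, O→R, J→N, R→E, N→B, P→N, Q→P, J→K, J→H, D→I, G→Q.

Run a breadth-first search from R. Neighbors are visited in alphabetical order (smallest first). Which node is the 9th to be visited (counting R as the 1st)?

D

Visit R; enqueue E, O, Q, S → queue [E, O, Q, S]
Visit E; enqueue N → queue [O, Q, S, N]
Visit O → queue [Q, S, N]
Visit Q; enqueue P → queue [S, N, P]
Visit S; enqueue C, D, F → queue [N, P, C, D, F]
Visit N; enqueue B → queue [P, C, D, F, B]
Visit P; enqueue G, H, M → queue [C, D, F, B, G, H, M]
Visit C; enqueue A, I → queue [D, F, B, G, H, M, A, I]
Visit D; enqueue J → queue [F, B, G, H, M, A, I, J]
Visit F → queue [B, G, H, M, A, I, J]
Visit B; enqueue L → queue [G, H, M, A, I, J, L]
Visit G → queue [H, M, A, I, J, L]
Visit H → queue [M, A, I, J, L]
Visit M → queue [A, I, J, L]
Visit A → queue [I, J, L]
Visit I → queue [J, L]
Visit J; enqueue K → queue [L, K]
Visit L → queue [K]
Visit K → queue []

Visit order: R, E, O, Q, S, N, P, C, D, F, B, G, H, M, A, I, J, L, K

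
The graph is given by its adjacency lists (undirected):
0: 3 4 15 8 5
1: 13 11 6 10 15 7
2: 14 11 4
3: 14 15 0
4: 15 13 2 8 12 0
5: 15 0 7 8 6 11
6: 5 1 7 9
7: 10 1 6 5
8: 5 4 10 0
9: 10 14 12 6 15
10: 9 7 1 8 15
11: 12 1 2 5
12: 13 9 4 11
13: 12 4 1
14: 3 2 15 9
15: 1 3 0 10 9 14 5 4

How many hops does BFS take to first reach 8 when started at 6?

2

Level 0: 6
Level 1: 1, 5, 7, 9
Level 2: 0, 8, 10, 11, 12, 13, 14, 15
Level 3: 2, 3, 4
8 first appears at level 2.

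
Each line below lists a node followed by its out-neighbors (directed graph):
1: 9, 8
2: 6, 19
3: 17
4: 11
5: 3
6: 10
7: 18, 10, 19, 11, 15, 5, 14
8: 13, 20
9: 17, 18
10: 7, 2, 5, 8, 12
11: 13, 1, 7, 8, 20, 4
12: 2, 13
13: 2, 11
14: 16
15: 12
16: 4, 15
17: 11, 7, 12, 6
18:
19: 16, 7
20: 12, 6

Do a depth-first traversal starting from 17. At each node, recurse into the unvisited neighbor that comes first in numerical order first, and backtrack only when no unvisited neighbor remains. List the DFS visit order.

17 → 6 → 10 → 2 → 19 → 7 → 5 → 3 → 11 → 1 → 8 → 13 → 20 → 12 → 9 → 18 → 4 → 14 → 16 → 15

Visit 17
17 → 6
6 → 10
10 → 2
2 → 19
19 → 7
7 → 5
5 → 3
7 → 11
11 → 1
1 → 8
8 → 13
8 → 20
20 → 12
1 → 9
9 → 18
11 → 4
7 → 14
14 → 16
16 → 15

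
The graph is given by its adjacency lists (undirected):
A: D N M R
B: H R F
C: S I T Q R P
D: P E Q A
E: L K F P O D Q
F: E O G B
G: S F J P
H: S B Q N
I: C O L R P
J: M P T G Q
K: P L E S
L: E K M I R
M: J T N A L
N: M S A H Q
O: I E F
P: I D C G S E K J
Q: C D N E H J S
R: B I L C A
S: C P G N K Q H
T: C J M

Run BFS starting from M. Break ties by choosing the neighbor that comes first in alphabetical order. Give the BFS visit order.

Visit M; enqueue A, J, L, N, T → queue [A, J, L, N, T]
Visit A; enqueue D, R → queue [J, L, N, T, D, R]
Visit J; enqueue G, P, Q → queue [L, N, T, D, R, G, P, Q]
Visit L; enqueue E, I, K → queue [N, T, D, R, G, P, Q, E, I, K]
Visit N; enqueue H, S → queue [T, D, R, G, P, Q, E, I, K, H, S]
Visit T; enqueue C → queue [D, R, G, P, Q, E, I, K, H, S, C]
Visit D → queue [R, G, P, Q, E, I, K, H, S, C]
Visit R; enqueue B → queue [G, P, Q, E, I, K, H, S, C, B]
Visit G; enqueue F → queue [P, Q, E, I, K, H, S, C, B, F]
Visit P → queue [Q, E, I, K, H, S, C, B, F]
Visit Q → queue [E, I, K, H, S, C, B, F]
Visit E; enqueue O → queue [I, K, H, S, C, B, F, O]
Visit I → queue [K, H, S, C, B, F, O]
Visit K → queue [H, S, C, B, F, O]
Visit H → queue [S, C, B, F, O]
Visit S → queue [C, B, F, O]
Visit C → queue [B, F, O]
Visit B → queue [F, O]
Visit F → queue [O]
Visit O → queue []

M, A, J, L, N, T, D, R, G, P, Q, E, I, K, H, S, C, B, F, O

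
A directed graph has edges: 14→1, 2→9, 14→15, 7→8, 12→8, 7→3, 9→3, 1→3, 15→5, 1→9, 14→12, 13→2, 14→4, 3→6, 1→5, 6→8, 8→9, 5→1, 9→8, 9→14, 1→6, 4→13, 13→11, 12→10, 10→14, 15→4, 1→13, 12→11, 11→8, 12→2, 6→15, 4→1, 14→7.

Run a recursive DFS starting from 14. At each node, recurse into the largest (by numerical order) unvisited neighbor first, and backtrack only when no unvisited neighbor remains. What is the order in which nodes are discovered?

14 15 5 1 13 11 8 9 3 6 2 4 12 10 7

Visit 14
14 → 15
15 → 5
5 → 1
1 → 13
13 → 11
11 → 8
8 → 9
9 → 3
3 → 6
13 → 2
15 → 4
14 → 12
12 → 10
14 → 7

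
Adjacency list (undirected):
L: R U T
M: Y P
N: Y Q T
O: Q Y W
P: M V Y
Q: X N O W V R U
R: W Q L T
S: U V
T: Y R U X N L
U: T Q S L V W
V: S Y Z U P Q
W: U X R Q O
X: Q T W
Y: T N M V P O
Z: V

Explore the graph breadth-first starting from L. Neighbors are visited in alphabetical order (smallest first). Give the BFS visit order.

Visit L; enqueue R, T, U → queue [R, T, U]
Visit R; enqueue Q, W → queue [T, U, Q, W]
Visit T; enqueue N, X, Y → queue [U, Q, W, N, X, Y]
Visit U; enqueue S, V → queue [Q, W, N, X, Y, S, V]
Visit Q; enqueue O → queue [W, N, X, Y, S, V, O]
Visit W → queue [N, X, Y, S, V, O]
Visit N → queue [X, Y, S, V, O]
Visit X → queue [Y, S, V, O]
Visit Y; enqueue M, P → queue [S, V, O, M, P]
Visit S → queue [V, O, M, P]
Visit V; enqueue Z → queue [O, M, P, Z]
Visit O → queue [M, P, Z]
Visit M → queue [P, Z]
Visit P → queue [Z]
Visit Z → queue []

L, R, T, U, Q, W, N, X, Y, S, V, O, M, P, Z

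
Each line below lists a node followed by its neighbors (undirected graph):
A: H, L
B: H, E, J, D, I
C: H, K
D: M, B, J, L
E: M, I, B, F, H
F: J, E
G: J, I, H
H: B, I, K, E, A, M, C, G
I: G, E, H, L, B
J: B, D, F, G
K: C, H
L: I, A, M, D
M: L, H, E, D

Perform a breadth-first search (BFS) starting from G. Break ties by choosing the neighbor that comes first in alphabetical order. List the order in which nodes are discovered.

Visit G; enqueue H, I, J → queue [H, I, J]
Visit H; enqueue A, B, C, E, K, M → queue [I, J, A, B, C, E, K, M]
Visit I; enqueue L → queue [J, A, B, C, E, K, M, L]
Visit J; enqueue D, F → queue [A, B, C, E, K, M, L, D, F]
Visit A → queue [B, C, E, K, M, L, D, F]
Visit B → queue [C, E, K, M, L, D, F]
Visit C → queue [E, K, M, L, D, F]
Visit E → queue [K, M, L, D, F]
Visit K → queue [M, L, D, F]
Visit M → queue [L, D, F]
Visit L → queue [D, F]
Visit D → queue [F]
Visit F → queue []

G H I J A B C E K M L D F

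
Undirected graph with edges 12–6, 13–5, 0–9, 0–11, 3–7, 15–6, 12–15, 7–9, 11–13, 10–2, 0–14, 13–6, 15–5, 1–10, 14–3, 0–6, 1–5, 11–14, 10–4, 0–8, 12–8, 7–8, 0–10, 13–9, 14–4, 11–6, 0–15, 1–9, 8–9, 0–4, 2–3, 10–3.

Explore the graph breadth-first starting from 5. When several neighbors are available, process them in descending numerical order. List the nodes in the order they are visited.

5 15 13 1 12 6 0 11 9 10 8 14 4 7 3 2

Visit 5; enqueue 15, 13, 1 → queue [15, 13, 1]
Visit 15; enqueue 12, 6, 0 → queue [13, 1, 12, 6, 0]
Visit 13; enqueue 11, 9 → queue [1, 12, 6, 0, 11, 9]
Visit 1; enqueue 10 → queue [12, 6, 0, 11, 9, 10]
Visit 12; enqueue 8 → queue [6, 0, 11, 9, 10, 8]
Visit 6 → queue [0, 11, 9, 10, 8]
Visit 0; enqueue 14, 4 → queue [11, 9, 10, 8, 14, 4]
Visit 11 → queue [9, 10, 8, 14, 4]
Visit 9; enqueue 7 → queue [10, 8, 14, 4, 7]
Visit 10; enqueue 3, 2 → queue [8, 14, 4, 7, 3, 2]
Visit 8 → queue [14, 4, 7, 3, 2]
Visit 14 → queue [4, 7, 3, 2]
Visit 4 → queue [7, 3, 2]
Visit 7 → queue [3, 2]
Visit 3 → queue [2]
Visit 2 → queue []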